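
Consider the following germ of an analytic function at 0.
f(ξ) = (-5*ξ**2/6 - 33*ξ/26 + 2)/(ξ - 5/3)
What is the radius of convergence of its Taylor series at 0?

Denominator factor (ξ - 5/3): pole of order 1 at 5/3, modulus 5/3.
The radius of convergence is the smallest modulus among the singular points: 5/3.

The radius of convergence is 5/3.


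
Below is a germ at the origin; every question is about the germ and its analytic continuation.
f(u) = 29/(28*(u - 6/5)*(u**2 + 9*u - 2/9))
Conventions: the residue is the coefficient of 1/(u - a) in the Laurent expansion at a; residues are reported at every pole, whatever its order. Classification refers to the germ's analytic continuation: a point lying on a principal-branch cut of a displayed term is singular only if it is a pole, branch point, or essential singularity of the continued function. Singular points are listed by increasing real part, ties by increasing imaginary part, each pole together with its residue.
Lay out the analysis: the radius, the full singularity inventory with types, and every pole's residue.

Radius of convergence at 0: -9/2 + (1/6)*sqrt(737).
At -9/2 - (1/6)*sqrt(737): a pole of order 1; residue -6525/151424 + (223155/111599488)*sqrt(737).
At -9/2 + (1/6)*sqrt(737): a pole of order 1; residue -6525/151424 - (223155/111599488)*sqrt(737).
At 6/5: a pole of order 1; residue 6525/75712.

Denominator factor (u - 6/5): pole of order 1 at 6/5, modulus 6/5.
Denominator factor (u**2 + 9*u - 2/9): discriminant 737/9, real irrational roots -9/2 + (1/6)*sqrt(737) and -9/2 - (1/6)*sqrt(737); poles of order 1, moduli -9/2 + (1/6)*sqrt(737) and 9/2 + (1/6)*sqrt(737).
The radius of convergence is the smallest modulus among the singular points: -9/2 + (1/6)*sqrt(737).
The factor u**2 + 9*u - 2/9 splits as (u - a)(u - a') with a = -9/2 - (1/6)*sqrt(737), a' = -9/2 + (1/6)*sqrt(737). At the order-1 pole a set g(u) = (u - a)*f(u) = [29/(28*(u - 6/5))] / (u - a').
Simple pole: residue = g(a) at a = -9/2 - (1/6)*sqrt(737), which is -6525/151424 + (223155/111599488)*sqrt(737).
The factor u**2 + 9*u - 2/9 splits as (u - a)(u - a') with a = -9/2 + (1/6)*sqrt(737), a' = -9/2 - (1/6)*sqrt(737). At the order-1 pole a set g(u) = (u - a)*f(u) = [29/(28*(u - 6/5))] / (u - a').
Simple pole: residue = g(a) at a = -9/2 + (1/6)*sqrt(737), which is -6525/151424 - (223155/111599488)*sqrt(737).
At the order-1 pole 6/5 set g(u) = (u - (6/5))*f(u) = 29/(28*(u**2 + 9*u - 2/9)).
Simple pole: residue = g(a) at a = 6/5, which is 6525/75712.
List the singular points by increasing real part (a conjugate pair: the negative imaginary part first).


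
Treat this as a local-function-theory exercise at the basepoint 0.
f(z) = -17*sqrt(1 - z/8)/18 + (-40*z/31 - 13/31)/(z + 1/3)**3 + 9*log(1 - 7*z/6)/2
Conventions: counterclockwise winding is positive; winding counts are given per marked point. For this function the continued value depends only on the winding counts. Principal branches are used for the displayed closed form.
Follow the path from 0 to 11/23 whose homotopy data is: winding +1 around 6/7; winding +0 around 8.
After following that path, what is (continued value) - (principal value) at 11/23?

Continued minus principal equals (9)*pi*i.

The rational part is single-valued and drops out of the difference; each branch term changes only by its own monodromy.
(9/2)*log(1 - z/(6/7)): each positive loop around 6/7 adds 2*pi*i to the log, so winding +1 contributes (9/2)*(1)*2*pi*i = (9)*pi*i.
(-17/18)*sqrt(1 - z/(8)): winding +0 is even, the square root returns to the same sheet, contribution 0.
Summing the contributions at z = 11/23 gives (9)*pi*i.


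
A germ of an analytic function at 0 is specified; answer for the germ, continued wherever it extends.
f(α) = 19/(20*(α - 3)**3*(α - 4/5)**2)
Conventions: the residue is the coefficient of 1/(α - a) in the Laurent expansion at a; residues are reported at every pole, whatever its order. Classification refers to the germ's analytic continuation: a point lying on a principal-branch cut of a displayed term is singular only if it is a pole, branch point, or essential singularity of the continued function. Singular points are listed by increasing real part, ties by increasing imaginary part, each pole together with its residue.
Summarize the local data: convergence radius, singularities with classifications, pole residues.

Denominator factor (α - 4/5)^2: pole of order 2 at 4/5, modulus 4/5.
Denominator factor (α - 3)^3: pole of order 3 at 3, modulus 3.
The radius of convergence is the smallest modulus among the singular points: 4/5.
At the order-2 pole 4/5 set g(α) = (α - (4/5))^2*f(α) = 19/(20*(α - 3)**3).
Order-2 pole: residue = g'(a); g'(4/5) = -7125/58564, so the residue is -7125/58564.
At the order-3 pole 3 set g(α) = (α - (3))^3*f(α) = 19/(20*(α - 4/5)**2).
Order-3 pole: residue = g''(a)/2; g''(3) = 7125/29282, so the residue is 7125/58564.
List the singular points by increasing real part (a conjugate pair: the negative imaginary part first).

Radius of convergence at 0: 4/5.
At 4/5: a pole of order 2; residue -7125/58564.
At 3: a pole of order 3; residue 7125/58564.


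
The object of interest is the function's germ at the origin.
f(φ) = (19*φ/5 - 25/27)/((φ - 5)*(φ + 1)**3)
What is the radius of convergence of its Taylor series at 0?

Denominator factor (φ + 1)^3: pole of order 3 at -1, modulus 1.
Denominator factor (φ - 5): pole of order 1 at 5, modulus 5.
The radius of convergence is the smallest modulus among the singular points: 1.

The radius of convergence is 1.


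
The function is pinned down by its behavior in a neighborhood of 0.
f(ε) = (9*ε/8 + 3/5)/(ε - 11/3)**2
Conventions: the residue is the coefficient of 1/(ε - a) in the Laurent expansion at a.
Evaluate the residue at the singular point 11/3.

At the order-2 pole 11/3 set g(ε) = (ε - (11/3))^2*f(ε) = 9*ε/8 + 3/5.
Order-2 pole: residue = g'(a); g'(11/3) = 9/8, so the residue is 9/8.

The residue is 9/8.


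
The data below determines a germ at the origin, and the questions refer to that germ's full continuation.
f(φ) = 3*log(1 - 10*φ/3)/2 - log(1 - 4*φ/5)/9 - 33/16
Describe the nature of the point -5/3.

There is no denominator, hence no pole anywhere.
Branch term log(1 - φ/(5/4)): argument at -5/3 is 7/3, nonzero, so -5/3 is not its branch point (a point on a principal cut is still regular for the continued germ).
Branch term log(1 - φ/(3/10)): argument at -5/3 is 59/9, nonzero, so -5/3 is not its branch point (a point on a principal cut is still regular for the continued germ).
So the germ continues analytically to -5/3.

The point is a regular point.


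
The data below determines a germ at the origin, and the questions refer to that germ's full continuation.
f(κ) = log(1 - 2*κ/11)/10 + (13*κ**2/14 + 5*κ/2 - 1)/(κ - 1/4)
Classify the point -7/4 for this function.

The point is a regular point.

Denominator factors: κ - 1/4 = -2 at κ = -7/4 — none vanishes.
Branch term log(1 - κ/(11/2)): argument at -7/4 is 29/22, nonzero, so -7/4 is not its branch point (a point on a principal cut is still regular for the continued germ).
So the germ continues analytically to -7/4.


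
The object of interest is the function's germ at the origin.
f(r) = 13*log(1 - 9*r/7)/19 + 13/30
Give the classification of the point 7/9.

The point is a logarithmic branch point.

The term (13/19)*log(1 - r/(7/9)) has argument 1 - 7/9/(7/9) = 0 at 7/9: a logarithmic (infinitely-sheeted) branch point; the remaining terms are analytic or single-valued there.


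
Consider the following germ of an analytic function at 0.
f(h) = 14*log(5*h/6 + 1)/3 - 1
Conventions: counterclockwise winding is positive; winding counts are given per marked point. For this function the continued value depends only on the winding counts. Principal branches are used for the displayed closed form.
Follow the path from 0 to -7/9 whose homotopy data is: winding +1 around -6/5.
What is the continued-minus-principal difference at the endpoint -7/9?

The rational part is single-valued and drops out of the difference; each branch term changes only by its own monodromy.
(14/3)*log(1 - h/(-6/5)): each positive loop around -6/5 adds 2*pi*i to the log, so winding +1 contributes (14/3)*(1)*2*pi*i = (28/3)*pi*i.
Summing the contributions at h = -7/9 gives (28/3)*pi*i.

Continued minus principal equals (28/3)*pi*i.


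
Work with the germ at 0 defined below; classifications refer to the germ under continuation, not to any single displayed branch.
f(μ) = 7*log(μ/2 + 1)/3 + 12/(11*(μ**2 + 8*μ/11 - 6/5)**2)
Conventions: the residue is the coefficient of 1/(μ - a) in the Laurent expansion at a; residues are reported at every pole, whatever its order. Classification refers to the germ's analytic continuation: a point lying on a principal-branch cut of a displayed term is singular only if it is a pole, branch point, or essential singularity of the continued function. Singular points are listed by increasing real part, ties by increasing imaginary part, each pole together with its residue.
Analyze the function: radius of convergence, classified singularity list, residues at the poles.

Radius of convergence at 0: -4/11 + (1/55)*sqrt(4030).
At -2: a logarithmic branch point.
At -4/11 - (1/55)*sqrt(4030): a pole of order 2; residue (1815/649636)*sqrt(4030).
At -4/11 + (1/55)*sqrt(4030): a pole of order 2; residue -(1815/649636)*sqrt(4030).


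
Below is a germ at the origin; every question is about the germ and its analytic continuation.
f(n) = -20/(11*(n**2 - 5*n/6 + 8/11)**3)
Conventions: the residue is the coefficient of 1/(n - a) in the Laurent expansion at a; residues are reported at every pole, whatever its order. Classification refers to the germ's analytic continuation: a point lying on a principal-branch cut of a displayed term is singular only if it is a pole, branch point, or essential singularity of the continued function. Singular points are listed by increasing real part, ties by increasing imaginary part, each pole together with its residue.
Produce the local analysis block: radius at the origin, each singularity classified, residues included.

Denominator factor (n**2 - 5*n/6 + 8/11)^3: discriminant -877/396, complex-conjugate roots (5/12) + ((1/132)*sqrt(9647))*i and (5/12) - ((1/132)*sqrt(9647))*i; poles of order 3, moduli (2/11)*sqrt(22) and (2/11)*sqrt(22).
The radius of convergence is the smallest modulus among the singular points: (2/11)*sqrt(22).
The factor n**2 - 5*n/6 + 8/11 splits as (n - a)(n - a') with a = (5/12) - ((1/132)*sqrt(9647))*i, a' = (5/12) + ((1/132)*sqrt(9647))*i. At the order-3 pole a set g(n) = (n - a)^3*f(n) = [-20/11] / (n - a')^3.
Order-3 pole: residue = g''(a)/2; g''((5/12) - ((1/132)*sqrt(9647))*i) = -((20528640/674526133)*sqrt(9647))*i, so the residue is -((10264320/674526133)*sqrt(9647))*i.
The factor n**2 - 5*n/6 + 8/11 splits as (n - a)(n - a') with a = (5/12) + ((1/132)*sqrt(9647))*i, a' = (5/12) - ((1/132)*sqrt(9647))*i. At the order-3 pole a set g(n) = (n - a)^3*f(n) = [-20/11] / (n - a')^3.
Order-3 pole: residue = g''(a)/2; g''((5/12) + ((1/132)*sqrt(9647))*i) = ((20528640/674526133)*sqrt(9647))*i, so the residue is ((10264320/674526133)*sqrt(9647))*i.
List the singular points by increasing real part (a conjugate pair: the negative imaginary part first).

Radius of convergence at 0: (2/11)*sqrt(22).
At (5/12) - ((1/132)*sqrt(9647))*i: a pole of order 3; residue -((10264320/674526133)*sqrt(9647))*i.
At (5/12) + ((1/132)*sqrt(9647))*i: a pole of order 3; residue ((10264320/674526133)*sqrt(9647))*i.


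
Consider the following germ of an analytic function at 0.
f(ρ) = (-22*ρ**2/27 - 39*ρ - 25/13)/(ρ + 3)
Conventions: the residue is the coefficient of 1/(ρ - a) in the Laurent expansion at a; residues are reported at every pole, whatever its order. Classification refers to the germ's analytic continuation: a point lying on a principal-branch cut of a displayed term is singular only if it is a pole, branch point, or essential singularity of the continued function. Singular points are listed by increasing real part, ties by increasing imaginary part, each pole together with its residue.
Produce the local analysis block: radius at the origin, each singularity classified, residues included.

Radius of convergence at 0: 3.
At -3: a pole of order 1; residue 4202/39.

Denominator factor (ρ + 3): pole of order 1 at -3, modulus 3.
The radius of convergence is the smallest modulus among the singular points: 3.
At the order-1 pole -3 set g(ρ) = (ρ - (-3))*f(ρ) = -22*ρ**2/27 - 39*ρ - 25/13.
Simple pole: residue = g(a) at a = -3, which is 4202/39.


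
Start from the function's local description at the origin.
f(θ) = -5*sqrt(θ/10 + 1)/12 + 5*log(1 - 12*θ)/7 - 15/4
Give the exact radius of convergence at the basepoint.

The radius of convergence is 1/12.

Branch term (5/7)*log(1 - θ/(1/12)): its argument vanishes at θ = 1/12, a logarithmic branch point, modulus 1/12.
Branch term (-5/12)*sqrt(1 - θ/(-10)): its argument vanishes at θ = -10, a square-root branch point, modulus 10.
The radius of convergence is the smallest modulus among the singular points: 1/12.


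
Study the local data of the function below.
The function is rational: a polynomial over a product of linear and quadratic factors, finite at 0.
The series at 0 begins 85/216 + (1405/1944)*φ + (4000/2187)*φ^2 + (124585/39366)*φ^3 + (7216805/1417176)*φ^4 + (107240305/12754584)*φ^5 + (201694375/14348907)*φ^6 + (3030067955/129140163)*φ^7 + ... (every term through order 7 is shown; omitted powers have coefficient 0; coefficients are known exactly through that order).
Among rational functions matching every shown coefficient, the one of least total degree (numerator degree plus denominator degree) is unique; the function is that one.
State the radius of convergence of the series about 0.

No rational of total degree below 5 reproduces all 8 coefficients; solving the [2/3] Pade equations on them gives f(φ) = (-4*φ**2/3 + φ/27 - 17/24)/((φ - 3/5)*(φ**2 - 2*φ/3 + 3)), whose expansion matches every shown term.
Denominator factor (φ - 3/5): pole of order 1 at 3/5, modulus 3/5.
Denominator factor (φ**2 - 2*φ/3 + 3): discriminant -104/9, complex-conjugate roots (1/3) + ((1/3)*sqrt(26))*i and (1/3) - ((1/3)*sqrt(26))*i; poles of order 1, moduli sqrt(3) and sqrt(3).
The radius of convergence is the smallest modulus among the singular points: 3/5.

The radius of convergence is 3/5.


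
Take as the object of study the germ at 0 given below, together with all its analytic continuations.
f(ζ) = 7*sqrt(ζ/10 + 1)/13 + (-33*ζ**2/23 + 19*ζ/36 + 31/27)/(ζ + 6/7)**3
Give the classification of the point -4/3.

The point is a regular point.

Denominator factors: ζ + 6/7 = -10/21 at ζ = -4/3 — none vanishes.
Branch term sqrt(1 - ζ/(-10)): argument at -4/3 is 13/15, nonzero, so -4/3 is not its branch point (a point on a principal cut is still regular for the continued germ).
So the germ continues analytically to -4/3.


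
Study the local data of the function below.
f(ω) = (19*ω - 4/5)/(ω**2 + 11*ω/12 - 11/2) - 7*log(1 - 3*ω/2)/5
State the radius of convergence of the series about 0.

Denominator factor (ω**2 + 11*ω/12 - 11/2): discriminant 3289/144, real irrational roots -11/24 + (1/24)*sqrt(3289) and -11/24 - (1/24)*sqrt(3289); poles of order 1, moduli -11/24 + (1/24)*sqrt(3289) and 11/24 + (1/24)*sqrt(3289).
Branch term (-7/5)*log(1 - ω/(2/3)): its argument vanishes at ω = 2/3, a logarithmic branch point, modulus 2/3.
The radius of convergence is the smallest modulus among the singular points: 2/3.

The radius of convergence is 2/3.


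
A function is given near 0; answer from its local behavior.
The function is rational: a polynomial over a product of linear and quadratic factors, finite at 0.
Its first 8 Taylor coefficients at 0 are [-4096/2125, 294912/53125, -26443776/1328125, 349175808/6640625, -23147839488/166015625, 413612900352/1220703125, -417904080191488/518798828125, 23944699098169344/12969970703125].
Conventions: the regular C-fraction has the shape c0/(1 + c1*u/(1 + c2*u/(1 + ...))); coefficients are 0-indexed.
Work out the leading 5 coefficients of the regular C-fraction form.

The regular C-fraction coefficients are [-4096/2125, 72/25, 53/75, -19081/3975, 96686328/25282325].

Taylor coefficients (read off): a_0 = -4096/2125, a_1 = 294912/53125, a_2 = -26443776/1328125, a_3 = 349175808/6640625, a_4 = -23147839488/166015625.
c0 = a_0 = -4096/2125. Peel one level at a time: if S = 1 + c*u/S' with S'(0) = 1, then c is the u-coefficient of S and S' = c*u/(S - 1).
S_1 = c0/f = 1 + (72/25)*u + (-1272/625)*u^2 + ...; c1 = 72/25.
S_2 = c1*u/(S_1 - 1) = 1 + (53/75)*u + (19081/5625)*u^2 + ...; c2 = 53/75.
S_3 = c2*u/(S_2 - 1) = 1 + (-19081/3975)*u + (32228776/1755625)*u^2 + ...; c3 = -19081/3975.
S_4 = c3*u/(S_3 - 1) = 1 + (96686328/25282325)*u + ...; c4 = 96686328/25282325.


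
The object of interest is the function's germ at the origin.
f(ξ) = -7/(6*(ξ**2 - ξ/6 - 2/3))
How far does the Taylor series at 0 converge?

Denominator factor (ξ**2 - ξ/6 - 2/3): discriminant 97/36, real irrational roots 1/12 + (1/12)*sqrt(97) and 1/12 - (1/12)*sqrt(97); poles of order 1, moduli 1/12 + (1/12)*sqrt(97) and -1/12 + (1/12)*sqrt(97).
The radius of convergence is the smallest modulus among the singular points: -1/12 + (1/12)*sqrt(97).

The radius of convergence is -1/12 + (1/12)*sqrt(97).


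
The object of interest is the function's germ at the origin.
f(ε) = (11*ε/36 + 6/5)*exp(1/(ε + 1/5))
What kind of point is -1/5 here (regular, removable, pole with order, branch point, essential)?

The point is an essential singularity.

The exponent 1/(ε - (-1/5)) has a pole at -1/5, so exp(1/(ε - (-1/5))) takes every nonzero value near it: an essential singularity (not a pole of any order).


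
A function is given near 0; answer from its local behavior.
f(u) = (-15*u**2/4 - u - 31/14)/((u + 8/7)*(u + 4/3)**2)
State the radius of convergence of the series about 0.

Denominator factor (u + 4/3)^2: pole of order 2 at -4/3, modulus 4/3.
Denominator factor (u + 8/7): pole of order 1 at -8/7, modulus 8/7.
The radius of convergence is the smallest modulus among the singular points: 8/7.

The radius of convergence is 8/7.


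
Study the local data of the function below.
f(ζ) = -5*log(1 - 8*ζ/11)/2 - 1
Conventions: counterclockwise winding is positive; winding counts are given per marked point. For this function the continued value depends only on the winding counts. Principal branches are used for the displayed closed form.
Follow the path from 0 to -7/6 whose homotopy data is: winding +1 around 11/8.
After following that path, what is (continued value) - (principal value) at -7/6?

The rational part is single-valued and drops out of the difference; each branch term changes only by its own monodromy.
(-5/2)*log(1 - ζ/(11/8)): each positive loop around 11/8 adds 2*pi*i to the log, so winding +1 contributes (-5/2)*(1)*2*pi*i = -(5)*pi*i.
Summing the contributions at ζ = -7/6 gives -(5)*pi*i.

Continued minus principal equals -(5)*pi*i.


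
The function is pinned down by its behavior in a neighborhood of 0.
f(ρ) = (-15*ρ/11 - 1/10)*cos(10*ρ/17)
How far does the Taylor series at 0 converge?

The factor cos(10*ρ/17) is entire and contributes no finite singular point.
The polynomial part has no poles.
No finite singular points: the Taylor series at 0 converges everywhere.

The radius of convergence is infinite.


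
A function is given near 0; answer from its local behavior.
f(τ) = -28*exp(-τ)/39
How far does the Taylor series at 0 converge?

The radius of convergence is infinite.

The factor exp(-τ) is entire and contributes no finite singular point.
The polynomial part has no poles.
No finite singular points: the Taylor series at 0 converges everywhere.


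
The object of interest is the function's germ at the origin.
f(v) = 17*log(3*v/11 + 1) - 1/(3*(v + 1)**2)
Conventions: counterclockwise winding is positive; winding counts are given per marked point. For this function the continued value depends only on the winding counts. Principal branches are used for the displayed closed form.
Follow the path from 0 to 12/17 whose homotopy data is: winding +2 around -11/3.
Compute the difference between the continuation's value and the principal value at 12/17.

Continued minus principal equals (68)*pi*i.

The rational part is single-valued and drops out of the difference; each branch term changes only by its own monodromy.
(17)*log(1 - v/(-11/3)): each positive loop around -11/3 adds 2*pi*i to the log, so winding +2 contributes (17)*(2)*2*pi*i = (68)*pi*i.
Summing the contributions at v = 12/17 gives (68)*pi*i.


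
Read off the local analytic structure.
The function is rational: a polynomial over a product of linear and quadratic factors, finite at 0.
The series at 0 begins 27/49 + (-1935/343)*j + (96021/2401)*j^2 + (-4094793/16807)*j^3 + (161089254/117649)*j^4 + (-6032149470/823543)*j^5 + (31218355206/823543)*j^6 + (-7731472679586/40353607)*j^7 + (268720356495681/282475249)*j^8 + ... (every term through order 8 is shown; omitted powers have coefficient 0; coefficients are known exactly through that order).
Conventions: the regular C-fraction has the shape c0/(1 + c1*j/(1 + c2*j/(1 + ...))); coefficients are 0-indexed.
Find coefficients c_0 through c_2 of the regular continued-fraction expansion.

The regular C-fraction coefficients are [27/49, 215/21, -14218/4515].

Taylor coefficients (read off): a_0 = 27/49, a_1 = -1935/343, a_2 = 96021/2401.
c0 = a_0 = 27/49. Peel one level at a time: if S = 1 + c*j/S' with S'(0) = 1, then c is the j-coefficient of S and S' = c*j/(S - 1).
S_1 = c0/f = 1 + (215/21)*j + (14218/441)*j^2 + ...; c1 = 215/21.
S_2 = c1*j/(S_1 - 1) = 1 + (-14218/4515)*j + ...; c2 = -14218/4515.


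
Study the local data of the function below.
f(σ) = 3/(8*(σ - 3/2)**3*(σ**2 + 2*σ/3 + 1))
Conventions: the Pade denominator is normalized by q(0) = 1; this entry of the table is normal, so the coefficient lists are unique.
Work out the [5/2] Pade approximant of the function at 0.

Taylor coefficients needed (expand at 0): a_0 = -1/9, a_1 = -4/27, a_2 = -7/81, a_3 = -10/81, a_4 = -13/81, a_5 = -56/729, a_6 = -403/6561, a_7 = -2290/19683.
Write the denominator as Q(σ) = 1 + q1*σ + q2*σ^2. Requiring Q*f - P = O(σ^8) with deg P <= 5 kills the coefficients of σ^6..σ^7 in Q*f:
  σ^6: a_6 + q1*a_5 + q2*a_4 = 0, i.e. -403/6561 + (-56/729)*q1 + (-13/81)*q2 = 0.
  σ^7: a_7 + q1*a_6 + q2*a_5 = 0, i.e. -2290/19683 + (-403/6561)*q1 + (-56/729)*q2 = 0.
Solving this linear system: q1 = -66742/18927, q2 = 222311/170343.
The numerator is Q*f truncated at degree 5: P0 = a_0 = -1/9; P1 = a_1 + q1*a_0 = 41506/170343; P2 = a_2 + q1*a_1 + q2*a_0 = 446104/1533087; P3 = a_3 + q1*a_2 + q2*a_1 = -55472/4599261; P4 = a_4 + q1*a_3 + q2*a_2 = 2236144/13797783; P5 = a_5 + q1*a_4 + q2*a_3 = 4525792/13797783.

The Pade approximant has numerator coefficients [-1/9, 41506/170343, 446104/1533087, -55472/4599261, 2236144/13797783, 4525792/13797783]; denominator coefficients [1, -66742/18927, 222311/170343].


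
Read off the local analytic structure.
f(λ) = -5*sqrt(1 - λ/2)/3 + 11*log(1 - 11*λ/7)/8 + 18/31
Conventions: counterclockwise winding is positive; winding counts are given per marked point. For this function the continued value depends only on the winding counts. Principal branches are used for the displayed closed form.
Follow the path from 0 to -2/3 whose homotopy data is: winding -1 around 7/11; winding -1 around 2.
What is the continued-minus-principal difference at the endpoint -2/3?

Continued minus principal equals ((20/9)*sqrt(3)) - ((11/4)*pi)*i.

The rational part is single-valued and drops out of the difference; each branch term changes only by its own monodromy.
(-5/3)*sqrt(1 - λ/(2)): winding -1 is odd, the square root flips sign, contributing -2*(-5/3)*sqrt(1 - (-2/3)/(2)) = -2*(-5/3)*sqrt(4/3) = (20/9)*sqrt(3).
(11/8)*log(1 - λ/(7/11)): each positive loop around 7/11 adds 2*pi*i to the log, so winding -1 contributes (11/8)*(-1)*2*pi*i = -(11/4)*pi*i.
Summing the contributions at λ = -2/3 gives ((20/9)*sqrt(3)) - ((11/4)*pi)*i.


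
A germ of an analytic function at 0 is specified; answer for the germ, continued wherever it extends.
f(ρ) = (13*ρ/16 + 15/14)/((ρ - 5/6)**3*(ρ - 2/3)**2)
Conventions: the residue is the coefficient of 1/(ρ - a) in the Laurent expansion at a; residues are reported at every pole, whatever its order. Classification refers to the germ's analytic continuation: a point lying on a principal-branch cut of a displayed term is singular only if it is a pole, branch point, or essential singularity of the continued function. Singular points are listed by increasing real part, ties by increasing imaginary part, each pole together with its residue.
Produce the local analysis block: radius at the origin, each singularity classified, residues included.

Radius of convergence at 0: 2/3.
At 2/3: a pole of order 2; residue -90261/14.
At 5/6: a pole of order 3; residue 90261/14.

Denominator factor (ρ - 2/3)^2: pole of order 2 at 2/3, modulus 2/3.
Denominator factor (ρ - 5/6)^3: pole of order 3 at 5/6, modulus 5/6.
The radius of convergence is the smallest modulus among the singular points: 2/3.
At the order-2 pole 2/3 set g(ρ) = (ρ - (2/3))^2*f(ρ) = (13*ρ/16 + 15/14)/(ρ - 5/6)**3.
Order-2 pole: residue = g'(a); g'(2/3) = -90261/14, so the residue is -90261/14.
At the order-3 pole 5/6 set g(ρ) = (ρ - (5/6))^3*f(ρ) = (13*ρ/16 + 15/14)/(ρ - 2/3)**2.
Order-3 pole: residue = g''(a)/2; g''(5/6) = 90261/7, so the residue is 90261/14.
List the singular points by increasing real part (a conjugate pair: the negative imaginary part first).


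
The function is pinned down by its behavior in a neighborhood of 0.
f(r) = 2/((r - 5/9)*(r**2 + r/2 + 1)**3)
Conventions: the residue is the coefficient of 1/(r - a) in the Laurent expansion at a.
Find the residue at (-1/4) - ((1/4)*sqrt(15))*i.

The residue is (-4251528/16974593) - ((333339224/2121824125)*sqrt(15))*i.


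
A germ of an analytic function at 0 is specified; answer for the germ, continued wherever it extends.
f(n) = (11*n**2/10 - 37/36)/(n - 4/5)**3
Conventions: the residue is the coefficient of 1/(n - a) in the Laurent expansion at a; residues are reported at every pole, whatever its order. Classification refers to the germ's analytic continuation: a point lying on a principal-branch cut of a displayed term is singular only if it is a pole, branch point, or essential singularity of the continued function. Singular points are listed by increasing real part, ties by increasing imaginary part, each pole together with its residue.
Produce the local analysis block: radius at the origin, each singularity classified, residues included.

Radius of convergence at 0: 4/5.
At 4/5: a pole of order 3; residue 11/10.

Denominator factor (n - 4/5)^3: pole of order 3 at 4/5, modulus 4/5.
The radius of convergence is the smallest modulus among the singular points: 4/5.
At the order-3 pole 4/5 set g(n) = (n - (4/5))^3*f(n) = 11*n**2/10 - 37/36.
Order-3 pole: residue = g''(a)/2; g''(4/5) = 11/5, so the residue is 11/10.


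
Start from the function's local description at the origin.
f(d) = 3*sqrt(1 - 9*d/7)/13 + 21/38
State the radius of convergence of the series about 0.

The radius of convergence is 7/9.

Branch term (3/13)*sqrt(1 - d/(7/9)): its argument vanishes at d = 7/9, a square-root branch point, modulus 7/9.
The radius of convergence is the smallest modulus among the singular points: 7/9.


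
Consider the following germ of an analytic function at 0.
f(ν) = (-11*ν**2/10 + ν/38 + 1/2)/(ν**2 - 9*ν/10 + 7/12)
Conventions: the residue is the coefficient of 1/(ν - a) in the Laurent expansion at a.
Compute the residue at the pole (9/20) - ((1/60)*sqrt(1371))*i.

The factor ν**2 - 9*ν/10 + 7/12 splits as (ν - a)(ν - a') with a = (9/20) - ((1/60)*sqrt(1371))*i, a' = (9/20) + ((1/60)*sqrt(1371))*i. At the order-1 pole a set g(ν) = (ν - a)*f(ν) = [-11*ν**2/10 + ν/38 + 1/2] / (ν - a').
Simple pole: residue = g(a) at a = (9/20) - ((1/60)*sqrt(1371))*i, which is (-1831/3800) + ((80713/5209800)*sqrt(1371))*i.

The residue is (-1831/3800) + ((80713/5209800)*sqrt(1371))*i.


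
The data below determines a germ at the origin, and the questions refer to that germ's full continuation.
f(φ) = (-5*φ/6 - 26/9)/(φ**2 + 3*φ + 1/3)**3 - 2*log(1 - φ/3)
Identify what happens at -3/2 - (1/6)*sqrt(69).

The point is a pole of order 3.

The denominator factor φ**2 + 3*φ + 1/3 vanishes at -3/2 - (1/6)*sqrt(69) and appears to the power 3; the numerator there equals -59/36 + (5/36)*sqrt(69), nonzero, and no other factor vanishes.
The branch terms are analytic at this point.
Hence a pole whose order is the multiplicity, 3.


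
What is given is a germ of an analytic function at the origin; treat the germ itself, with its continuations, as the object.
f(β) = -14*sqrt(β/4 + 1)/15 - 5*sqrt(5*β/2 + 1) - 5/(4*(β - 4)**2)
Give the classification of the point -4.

The point is an algebraic (square-root) branch point.

The term (-14/15)*sqrt(1 - β/(-4)) has argument 1 - -4/(-4) = 0 at -4: a square-root (algebraic, two-sheeted) branch point; the remaining terms are analytic or single-valued there.


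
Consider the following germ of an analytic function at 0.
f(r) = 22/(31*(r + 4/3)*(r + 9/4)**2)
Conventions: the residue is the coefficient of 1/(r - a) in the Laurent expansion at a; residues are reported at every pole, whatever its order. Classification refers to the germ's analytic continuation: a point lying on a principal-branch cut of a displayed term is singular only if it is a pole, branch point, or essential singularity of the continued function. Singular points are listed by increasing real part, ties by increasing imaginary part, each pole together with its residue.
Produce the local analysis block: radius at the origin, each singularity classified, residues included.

Denominator factor (r + 9/4)^2: pole of order 2 at -9/4, modulus 9/4.
Denominator factor (r + 4/3): pole of order 1 at -4/3, modulus 4/3.
The radius of convergence is the smallest modulus among the singular points: 4/3.
At the order-2 pole -9/4 set g(r) = (r - (-9/4))^2*f(r) = 22/(31*(r + 4/3)).
Order-2 pole: residue = g'(a); g'(-9/4) = -288/341, so the residue is -288/341.
At the order-1 pole -4/3 set g(r) = (r - (-4/3))*f(r) = 22/(31*(r + 9/4)**2).
Simple pole: residue = g(a) at a = -4/3, which is 288/341.
List the singular points by increasing real part (a conjugate pair: the negative imaginary part first).

Radius of convergence at 0: 4/3.
At -9/4: a pole of order 2; residue -288/341.
At -4/3: a pole of order 1; residue 288/341.


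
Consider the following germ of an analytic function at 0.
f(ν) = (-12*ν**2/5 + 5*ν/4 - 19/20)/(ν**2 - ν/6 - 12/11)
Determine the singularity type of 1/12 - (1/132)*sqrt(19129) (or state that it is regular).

The denominator factor ν**2 - ν/6 - 12/11 vanishes at 1/12 - (1/132)*sqrt(19129) and appears to the power 1; the numerator there equals -9233/2640 - (17/2640)*sqrt(19129), nonzero, and no other factor vanishes.
Hence a pole whose order is the multiplicity, 1.

The point is a pole of order 1.


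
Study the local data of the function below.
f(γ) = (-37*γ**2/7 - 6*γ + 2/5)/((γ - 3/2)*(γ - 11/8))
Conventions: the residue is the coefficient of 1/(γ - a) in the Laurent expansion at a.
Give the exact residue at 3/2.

At the order-1 pole 3/2 set g(γ) = (γ - (3/2))*f(γ) = (-37*γ**2/7 - 6*γ + 2/5)/(γ - 11/8).
Simple pole: residue = g(a) at a = 3/2, which is -5738/35.

The residue is -5738/35.


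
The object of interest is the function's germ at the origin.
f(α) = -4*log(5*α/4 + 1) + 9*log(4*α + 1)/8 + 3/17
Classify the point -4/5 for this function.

The term (-4)*log(1 - α/(-4/5)) has argument 1 - -4/5/(-4/5) = 0 at -4/5: a logarithmic (infinitely-sheeted) branch point; the remaining terms are analytic or single-valued there.

The point is a logarithmic branch point.


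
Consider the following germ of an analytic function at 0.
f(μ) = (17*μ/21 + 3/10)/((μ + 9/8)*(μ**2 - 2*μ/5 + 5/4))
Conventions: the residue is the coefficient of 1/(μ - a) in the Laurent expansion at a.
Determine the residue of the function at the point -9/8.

The residue is -1368/6643.

At the order-1 pole -9/8 set g(μ) = (μ - (-9/8))*f(μ) = (17*μ/21 + 3/10)/(μ**2 - 2*μ/5 + 5/4).
Simple pole: residue = g(a) at a = -9/8, which is -1368/6643.


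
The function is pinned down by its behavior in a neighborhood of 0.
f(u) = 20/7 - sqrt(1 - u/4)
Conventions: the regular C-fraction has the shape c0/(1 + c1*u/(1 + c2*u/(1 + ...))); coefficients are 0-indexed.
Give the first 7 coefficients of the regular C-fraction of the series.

The regular C-fraction coefficients are [13/7, -7/104, 1/208, 13/16, -15/16, -1/240, -29/240].

Taylor coefficients (expand at 0): a_0 = 13/7, a_1 = 1/8, a_2 = 1/128, a_3 = 1/1024, a_4 = 5/32768, a_5 = 7/262144, a_6 = 21/4194304.
c0 = a_0 = 13/7. Peel one level at a time: if S = 1 + c*u/S' with S'(0) = 1, then c is the u-coefficient of S and S' = c*u/(S - 1).
S_1 = c0/f = 1 + (-7/104)*u + (7/21632)*u^2 + ...; c1 = -7/104.
S_2 = c1*u/(S_1 - 1) = 1 + (1/208)*u + (-1/256)*u^2 + ...; c2 = 1/208.
S_3 = c2*u/(S_2 - 1) = 1 + (13/16)*u + (195/256)*u^2 + ...; c3 = 13/16.
S_4 = c3*u/(S_3 - 1) = 1 + (-15/16)*u + (-1/256)*u^2 + ...; c4 = -15/16.
S_5 = c4*u/(S_4 - 1) = 1 + (-1/240)*u + (-29/57600)*u^2 + ...; c5 = -1/240.
S_6 = c5*u/(S_5 - 1) = 1 + (-29/240)*u + ...; c6 = -29/240.


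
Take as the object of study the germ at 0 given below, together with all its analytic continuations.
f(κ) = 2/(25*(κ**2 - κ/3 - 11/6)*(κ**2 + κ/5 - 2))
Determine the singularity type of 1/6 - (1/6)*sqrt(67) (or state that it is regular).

The point is a pole of order 1.

The denominator factor κ**2 - κ/3 - 11/6 vanishes at 1/6 - (1/6)*sqrt(67) and appears to the power 1; the numerator there equals 2/25, nonzero, and no other factor vanishes.
Hence a pole whose order is the multiplicity, 1.


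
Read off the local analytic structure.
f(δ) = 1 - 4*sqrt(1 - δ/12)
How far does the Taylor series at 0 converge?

The radius of convergence is 12.

Branch term (-4)*sqrt(1 - δ/(12)): its argument vanishes at δ = 12, a square-root branch point, modulus 12.
The radius of convergence is the smallest modulus among the singular points: 12.


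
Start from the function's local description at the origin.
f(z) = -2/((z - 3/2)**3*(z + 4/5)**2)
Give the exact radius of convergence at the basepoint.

The radius of convergence is 4/5.

Denominator factor (z - 3/2)^3: pole of order 3 at 3/2, modulus 3/2.
Denominator factor (z + 4/5)^2: pole of order 2 at -4/5, modulus 4/5.
The radius of convergence is the smallest modulus among the singular points: 4/5.


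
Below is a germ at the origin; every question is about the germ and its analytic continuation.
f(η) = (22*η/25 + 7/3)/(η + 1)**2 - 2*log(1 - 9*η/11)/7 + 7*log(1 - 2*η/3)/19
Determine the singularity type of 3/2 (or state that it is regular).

The term (7/19)*log(1 - η/(3/2)) has argument 1 - 3/2/(3/2) = 0 at 3/2: a logarithmic (infinitely-sheeted) branch point; the remaining terms are analytic or single-valued there.

The point is a logarithmic branch point.


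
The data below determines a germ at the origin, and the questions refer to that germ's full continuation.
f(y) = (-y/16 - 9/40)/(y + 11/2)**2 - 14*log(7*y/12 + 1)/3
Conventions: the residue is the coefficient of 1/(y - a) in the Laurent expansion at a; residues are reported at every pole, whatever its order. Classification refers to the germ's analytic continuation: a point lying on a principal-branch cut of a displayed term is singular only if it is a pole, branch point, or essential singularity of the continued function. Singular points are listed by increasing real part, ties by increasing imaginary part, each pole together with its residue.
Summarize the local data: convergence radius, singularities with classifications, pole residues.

Denominator factor (y + 11/2)^2: pole of order 2 at -11/2, modulus 11/2.
Branch term (-14/3)*log(1 - y/(-12/7)): its argument vanishes at y = -12/7, a logarithmic branch point, modulus 12/7.
The radius of convergence is the smallest modulus among the singular points: 12/7.
The branch term is analytic at -11/2 and contributes nothing to the residue; only the rational part matters.
At the order-2 pole -11/2 set g(y) = (y - (-11/2))^2*(rational part) = -y/16 - 9/40.
Order-2 pole: residue = g'(a); g'(-11/2) = -1/16, so the residue is -1/16.
List the singular points by increasing real part (a conjugate pair: the negative imaginary part first).

Radius of convergence at 0: 12/7.
At -11/2: a pole of order 2; residue -1/16.
At -12/7: a logarithmic branch point.


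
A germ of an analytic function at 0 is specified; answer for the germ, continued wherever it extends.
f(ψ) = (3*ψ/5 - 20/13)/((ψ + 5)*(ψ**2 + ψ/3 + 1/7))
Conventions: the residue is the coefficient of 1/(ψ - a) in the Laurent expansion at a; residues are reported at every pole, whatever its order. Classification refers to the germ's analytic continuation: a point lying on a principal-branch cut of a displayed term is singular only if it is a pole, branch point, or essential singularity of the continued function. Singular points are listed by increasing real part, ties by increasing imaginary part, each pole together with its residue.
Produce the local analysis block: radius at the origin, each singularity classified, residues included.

Radius of convergence at 0: (1/7)*sqrt(7).
At -5: a pole of order 1; residue -1239/6409.
At (-1/6) - ((1/42)*sqrt(203))*i: a pole of order 1; residue (1239/12818) - ((2217/64090)*sqrt(203))*i.
At (-1/6) + ((1/42)*sqrt(203))*i: a pole of order 1; residue (1239/12818) + ((2217/64090)*sqrt(203))*i.


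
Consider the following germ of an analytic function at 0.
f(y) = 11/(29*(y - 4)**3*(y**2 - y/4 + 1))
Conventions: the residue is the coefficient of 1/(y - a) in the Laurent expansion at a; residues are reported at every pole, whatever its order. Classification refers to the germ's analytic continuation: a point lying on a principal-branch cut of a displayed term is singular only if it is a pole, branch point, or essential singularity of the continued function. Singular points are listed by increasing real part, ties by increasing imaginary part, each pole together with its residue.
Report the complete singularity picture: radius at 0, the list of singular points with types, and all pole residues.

Radius of convergence at 0: 1.
At (1/8) - ((3/8)*sqrt(7))*i: a pole of order 1; residue (-7755/3801088) - ((65813/79822848)*sqrt(7))*i.
At (1/8) + ((3/8)*sqrt(7))*i: a pole of order 1; residue (-7755/3801088) + ((65813/79822848)*sqrt(7))*i.
At 4: a pole of order 3; residue 7755/1900544.

Denominator factor (y**2 - y/4 + 1): discriminant -63/16, complex-conjugate roots (1/8) + ((3/8)*sqrt(7))*i and (1/8) - ((3/8)*sqrt(7))*i; poles of order 1, moduli 1 and 1.
Denominator factor (y - 4)^3: pole of order 3 at 4, modulus 4.
The radius of convergence is the smallest modulus among the singular points: 1.
The factor y**2 - y/4 + 1 splits as (y - a)(y - a') with a = (1/8) - ((3/8)*sqrt(7))*i, a' = (1/8) + ((3/8)*sqrt(7))*i. At the order-1 pole a set g(y) = (y - a)*f(y) = [11/(29*(y - 4)**3)] / (y - a').
Simple pole: residue = g(a) at a = (1/8) - ((3/8)*sqrt(7))*i, which is (-7755/3801088) - ((65813/79822848)*sqrt(7))*i.
The factor y**2 - y/4 + 1 splits as (y - a)(y - a') with a = (1/8) + ((3/8)*sqrt(7))*i, a' = (1/8) - ((3/8)*sqrt(7))*i. At the order-1 pole a set g(y) = (y - a)*f(y) = [11/(29*(y - 4)**3)] / (y - a').
Simple pole: residue = g(a) at a = (1/8) + ((3/8)*sqrt(7))*i, which is (-7755/3801088) + ((65813/79822848)*sqrt(7))*i.
At the order-3 pole 4 set g(y) = (y - (4))^3*f(y) = 11/(29*(y**2 - y/4 + 1)).
Order-3 pole: residue = g''(a)/2; g''(4) = 7755/950272, so the residue is 7755/1900544.
List the singular points by increasing real part (a conjugate pair: the negative imaginary part first).


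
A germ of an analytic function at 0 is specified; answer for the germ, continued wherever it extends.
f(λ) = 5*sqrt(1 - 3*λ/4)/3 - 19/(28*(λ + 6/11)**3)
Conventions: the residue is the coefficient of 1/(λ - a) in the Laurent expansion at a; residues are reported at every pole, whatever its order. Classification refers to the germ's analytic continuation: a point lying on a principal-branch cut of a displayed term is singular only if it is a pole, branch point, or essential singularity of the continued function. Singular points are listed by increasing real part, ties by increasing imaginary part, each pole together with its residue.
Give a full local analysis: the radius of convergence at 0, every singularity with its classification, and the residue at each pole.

Denominator factor (λ + 6/11)^3: pole of order 3 at -6/11, modulus 6/11.
Branch term (5/3)*sqrt(1 - λ/(4/3)): its argument vanishes at λ = 4/3, a square-root branch point, modulus 4/3.
The radius of convergence is the smallest modulus among the singular points: 6/11.
The branch term is analytic at -6/11 and contributes nothing to the residue; only the rational part matters.
At the order-3 pole -6/11 set g(λ) = (λ - (-6/11))^3*(rational part) = -19/28.
Order-3 pole: residue = g''(a)/2; g''(-6/11) = 0, so the residue is 0.
List the singular points by increasing real part (a conjugate pair: the negative imaginary part first).

Radius of convergence at 0: 6/11.
At -6/11: a pole of order 3; residue 0.
At 4/3: an algebraic (square-root) branch point.
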